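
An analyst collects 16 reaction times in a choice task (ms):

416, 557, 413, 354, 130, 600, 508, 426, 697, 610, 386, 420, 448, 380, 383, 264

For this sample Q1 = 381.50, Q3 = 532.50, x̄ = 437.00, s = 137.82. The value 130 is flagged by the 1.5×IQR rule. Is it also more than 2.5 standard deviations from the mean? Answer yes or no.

no

z = (130 − 437.00) / 137.82 = -2.23.
|z| = 2.23 ≤ 2.5.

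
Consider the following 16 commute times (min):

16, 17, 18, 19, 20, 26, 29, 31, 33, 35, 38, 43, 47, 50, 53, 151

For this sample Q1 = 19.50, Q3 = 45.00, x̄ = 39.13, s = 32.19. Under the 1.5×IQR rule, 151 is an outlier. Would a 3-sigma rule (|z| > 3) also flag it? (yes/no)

z = (151 − 39.13) / 32.19 = 3.48.
|z| = 3.48 > 3.

yes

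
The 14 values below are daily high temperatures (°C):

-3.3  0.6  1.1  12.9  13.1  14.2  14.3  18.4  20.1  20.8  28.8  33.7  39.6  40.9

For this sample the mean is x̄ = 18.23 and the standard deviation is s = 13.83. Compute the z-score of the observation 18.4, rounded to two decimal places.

z = (18.4 − 18.23) / 13.83 = 0.01.

0.01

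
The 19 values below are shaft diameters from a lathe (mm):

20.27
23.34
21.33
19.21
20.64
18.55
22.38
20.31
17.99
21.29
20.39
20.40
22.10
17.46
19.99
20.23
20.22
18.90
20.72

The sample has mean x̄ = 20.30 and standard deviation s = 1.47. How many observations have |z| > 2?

Cutoffs: x̄ ± 2s = [17.36, 23.24].
Outside the cutoffs: 23.34.

1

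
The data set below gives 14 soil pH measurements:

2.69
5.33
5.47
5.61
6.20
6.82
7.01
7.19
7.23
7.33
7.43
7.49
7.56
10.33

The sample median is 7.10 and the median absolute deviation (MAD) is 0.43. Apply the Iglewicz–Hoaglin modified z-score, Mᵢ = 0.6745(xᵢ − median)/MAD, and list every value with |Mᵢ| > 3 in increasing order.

|Mᵢ| > 3 ⇔ |xᵢ − 7.10| > 3·0.43/0.6745 = 1.91.
So outliers lie outside [5.19, 9.01].
2.69: M = -6.92 → outlier.
10.33: M = 5.07 → outlier.

2.69, 10.33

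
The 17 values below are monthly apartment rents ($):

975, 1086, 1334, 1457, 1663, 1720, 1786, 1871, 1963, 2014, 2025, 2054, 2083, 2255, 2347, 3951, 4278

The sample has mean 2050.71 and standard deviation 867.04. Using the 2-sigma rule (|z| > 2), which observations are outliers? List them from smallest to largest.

3951, 4278

Cutoffs at x̄ ± 2s: 2050.71 ± 2·867.04 = [316.63, 3784.79].
3951: z = 2.19, |z| > 2 → outlier.
4278: z = 2.57, |z| > 2 → outlier.
Every other value lies within [316.63, 3784.79].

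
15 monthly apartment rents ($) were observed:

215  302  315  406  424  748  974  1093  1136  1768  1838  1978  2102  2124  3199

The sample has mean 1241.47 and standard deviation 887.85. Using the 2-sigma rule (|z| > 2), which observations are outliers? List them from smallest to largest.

3199

Cutoffs at x̄ ± 2s: 1241.47 ± 2·887.85 = [-534.23, 3017.17].
3199: z = 2.20, |z| > 2 → outlier.
Every other value lies within [-534.23, 3017.17].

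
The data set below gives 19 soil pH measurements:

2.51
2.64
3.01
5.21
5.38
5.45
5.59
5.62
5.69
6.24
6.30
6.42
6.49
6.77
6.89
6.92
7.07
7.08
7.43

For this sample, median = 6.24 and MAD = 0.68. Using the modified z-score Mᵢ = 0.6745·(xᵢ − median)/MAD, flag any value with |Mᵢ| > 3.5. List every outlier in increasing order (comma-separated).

2.51, 2.64

|Mᵢ| > 3.5 ⇔ |xᵢ − 6.24| > 3.5·0.68/0.6745 = 3.53.
So outliers lie outside [2.71, 9.77].
2.51: M = -3.70 → outlier.
2.64: M = -3.57 → outlier.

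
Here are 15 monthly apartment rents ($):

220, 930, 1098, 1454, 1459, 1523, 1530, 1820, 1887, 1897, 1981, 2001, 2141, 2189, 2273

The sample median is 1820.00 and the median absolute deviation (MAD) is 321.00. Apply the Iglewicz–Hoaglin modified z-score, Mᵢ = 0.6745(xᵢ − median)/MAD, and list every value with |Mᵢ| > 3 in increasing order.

|Mᵢ| > 3 ⇔ |xᵢ − 1820.00| > 3·321.00/0.6745 = 1427.72.
So outliers lie outside [392.28, 3247.72].
220: M = -3.36 → outlier.

220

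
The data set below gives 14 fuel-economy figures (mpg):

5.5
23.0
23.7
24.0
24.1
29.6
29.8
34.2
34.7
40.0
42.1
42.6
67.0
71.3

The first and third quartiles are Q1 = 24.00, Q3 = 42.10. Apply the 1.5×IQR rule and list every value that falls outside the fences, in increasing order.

71.3

IQR = Q3 − Q1 = 42.10 − 24.00 = 18.10.
Lower fence = Q1 − 1.5·IQR = 24.00 − 27.15 = -3.15.
Upper fence = Q3 + 1.5·IQR = 42.10 + 27.15 = 69.25.
71.3 > 69.25 → outlier.
All remaining values lie within [-3.15, 69.25].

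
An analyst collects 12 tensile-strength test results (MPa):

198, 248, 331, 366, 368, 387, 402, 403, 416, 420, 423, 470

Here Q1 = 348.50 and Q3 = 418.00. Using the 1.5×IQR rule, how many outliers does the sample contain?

IQR = 69.50; fences at 348.50 − 104.25 = 244.25 and 418.00 + 104.25 = 522.25.
Outside the cutoffs: 198.

1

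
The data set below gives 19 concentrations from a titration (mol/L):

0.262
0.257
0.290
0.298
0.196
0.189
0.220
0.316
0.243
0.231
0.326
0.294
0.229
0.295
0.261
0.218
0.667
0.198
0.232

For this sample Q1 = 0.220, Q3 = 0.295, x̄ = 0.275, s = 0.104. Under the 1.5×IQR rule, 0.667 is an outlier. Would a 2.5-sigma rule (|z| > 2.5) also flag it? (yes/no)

yes

z = (0.667 − 0.275) / 0.104 = 3.77.
|z| = 3.77 > 2.5.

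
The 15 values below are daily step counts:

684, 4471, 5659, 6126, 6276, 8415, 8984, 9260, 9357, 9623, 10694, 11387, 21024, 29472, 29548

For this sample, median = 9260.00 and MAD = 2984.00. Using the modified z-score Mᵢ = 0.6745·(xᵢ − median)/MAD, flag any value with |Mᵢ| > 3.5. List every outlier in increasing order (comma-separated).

29472, 29548

|Mᵢ| > 3.5 ⇔ |xᵢ − 9260.00| > 3.5·2984.00/0.6745 = 15484.06.
So outliers lie outside [-6224.06, 24744.06].
29472: M = 4.57 → outlier.
29548: M = 4.59 → outlier.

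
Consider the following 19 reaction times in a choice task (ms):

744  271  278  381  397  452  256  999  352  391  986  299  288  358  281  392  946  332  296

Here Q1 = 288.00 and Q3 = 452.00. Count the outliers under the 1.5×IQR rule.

IQR = 164.00; fences at 288.00 − 246.00 = 42.00 and 452.00 + 246.00 = 698.00.
Outside the cutoffs: 744, 946, 986, 999.

4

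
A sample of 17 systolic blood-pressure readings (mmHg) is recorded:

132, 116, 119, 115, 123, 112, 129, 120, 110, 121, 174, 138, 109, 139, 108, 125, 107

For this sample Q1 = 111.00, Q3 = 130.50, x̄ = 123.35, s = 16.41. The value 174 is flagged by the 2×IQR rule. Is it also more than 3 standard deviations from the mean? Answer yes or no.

z = (174 − 123.35) / 16.41 = 3.09.
|z| = 3.09 > 3.

yes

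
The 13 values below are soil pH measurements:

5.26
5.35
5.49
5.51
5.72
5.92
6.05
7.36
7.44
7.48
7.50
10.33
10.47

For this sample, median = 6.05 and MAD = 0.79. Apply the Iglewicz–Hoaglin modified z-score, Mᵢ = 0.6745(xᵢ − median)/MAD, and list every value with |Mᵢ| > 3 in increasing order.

10.33, 10.47

|Mᵢ| > 3 ⇔ |xᵢ − 6.05| > 3·0.79/0.6745 = 3.51.
So outliers lie outside [2.54, 9.56].
10.33: M = 3.65 → outlier.
10.47: M = 3.77 → outlier.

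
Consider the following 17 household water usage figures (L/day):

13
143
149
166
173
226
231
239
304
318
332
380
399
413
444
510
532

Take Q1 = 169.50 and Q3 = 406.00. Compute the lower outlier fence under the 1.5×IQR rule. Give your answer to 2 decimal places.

-185.25

IQR = Q3 − Q1 = 406.00 − 169.50 = 236.50.
Lower fence = Q1 − 1.5·IQR = 169.50 − 354.75 = -185.25.
Upper fence = Q3 + 1.5·IQR = 406.00 + 354.75 = 760.75.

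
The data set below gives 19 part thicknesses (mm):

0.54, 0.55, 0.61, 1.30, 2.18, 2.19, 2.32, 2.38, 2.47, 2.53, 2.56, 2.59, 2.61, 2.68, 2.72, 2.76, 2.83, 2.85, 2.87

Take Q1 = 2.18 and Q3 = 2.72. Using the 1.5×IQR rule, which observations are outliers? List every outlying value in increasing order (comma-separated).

IQR = Q3 − Q1 = 2.72 − 2.18 = 0.54.
Lower fence = Q1 − 1.5·IQR = 2.18 − 0.81 = 1.37.
Upper fence = Q3 + 1.5·IQR = 2.72 + 0.81 = 3.53.
0.54 < 1.37 → outlier.
0.55 < 1.37 → outlier.
0.61 < 1.37 → outlier.
1.30 < 1.37 → outlier.
All remaining values lie within [1.37, 3.53].

0.54, 0.55, 0.61, 1.30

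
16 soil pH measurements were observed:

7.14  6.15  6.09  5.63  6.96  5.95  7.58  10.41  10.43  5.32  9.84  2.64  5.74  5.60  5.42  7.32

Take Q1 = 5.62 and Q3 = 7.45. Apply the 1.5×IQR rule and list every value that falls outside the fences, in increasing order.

2.64, 10.41, 10.43

IQR = Q3 − Q1 = 7.45 − 5.62 = 1.83.
Lower fence = Q1 − 1.5·IQR = 5.62 − 2.745 = 2.875.
Upper fence = Q3 + 1.5·IQR = 7.45 + 2.745 = 10.195.
2.64 < 2.875 → outlier.
10.41 > 10.195 → outlier.
10.43 > 10.195 → outlier.
All remaining values lie within [2.875, 10.195].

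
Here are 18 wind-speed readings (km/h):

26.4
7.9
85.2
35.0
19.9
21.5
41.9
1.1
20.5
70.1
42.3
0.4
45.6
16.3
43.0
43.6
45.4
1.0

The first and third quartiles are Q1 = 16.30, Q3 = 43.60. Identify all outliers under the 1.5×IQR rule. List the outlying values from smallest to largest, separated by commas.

85.2

IQR = Q3 − Q1 = 43.60 − 16.30 = 27.30.
Lower fence = Q1 − 1.5·IQR = 16.30 − 40.95 = -24.65.
Upper fence = Q3 + 1.5·IQR = 43.60 + 40.95 = 84.55.
85.2 > 84.55 → outlier.
All remaining values lie within [-24.65, 84.55].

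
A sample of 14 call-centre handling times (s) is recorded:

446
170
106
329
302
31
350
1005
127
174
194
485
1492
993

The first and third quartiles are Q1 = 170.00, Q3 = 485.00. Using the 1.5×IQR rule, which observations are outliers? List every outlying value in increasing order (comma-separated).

IQR = Q3 − Q1 = 485.00 − 170.00 = 315.00.
Lower fence = Q1 − 1.5·IQR = 170.00 − 472.50 = -302.50.
Upper fence = Q3 + 1.5·IQR = 485.00 + 472.50 = 957.50.
993 > 957.50 → outlier.
1005 > 957.50 → outlier.
1492 > 957.50 → outlier.
All remaining values lie within [-302.50, 957.50].

993, 1005, 1492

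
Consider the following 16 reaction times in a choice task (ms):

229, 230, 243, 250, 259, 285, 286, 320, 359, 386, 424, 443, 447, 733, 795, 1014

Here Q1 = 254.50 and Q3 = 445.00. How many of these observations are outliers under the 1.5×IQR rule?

IQR = 190.50; fences at 254.50 − 285.75 = -31.25 and 445.00 + 285.75 = 730.75.
Outside the cutoffs: 733, 795, 1014.

3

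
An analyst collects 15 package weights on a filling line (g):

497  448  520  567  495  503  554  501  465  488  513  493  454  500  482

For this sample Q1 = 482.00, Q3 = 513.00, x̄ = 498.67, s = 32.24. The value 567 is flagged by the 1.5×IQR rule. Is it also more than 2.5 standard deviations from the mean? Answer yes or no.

no

z = (567 − 498.67) / 32.24 = 2.12.
|z| = 2.12 ≤ 2.5.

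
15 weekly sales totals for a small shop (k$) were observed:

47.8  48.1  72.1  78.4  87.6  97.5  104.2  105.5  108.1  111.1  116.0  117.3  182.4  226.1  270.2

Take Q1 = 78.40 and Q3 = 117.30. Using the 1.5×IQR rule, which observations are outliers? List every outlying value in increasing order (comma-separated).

IQR = Q3 − Q1 = 117.30 − 78.40 = 38.90.
Lower fence = Q1 − 1.5·IQR = 78.40 − 58.35 = 20.05.
Upper fence = Q3 + 1.5·IQR = 117.30 + 58.35 = 175.65.
182.4 > 175.65 → outlier.
226.1 > 175.65 → outlier.
270.2 > 175.65 → outlier.
All remaining values lie within [20.05, 175.65].

182.4, 226.1, 270.2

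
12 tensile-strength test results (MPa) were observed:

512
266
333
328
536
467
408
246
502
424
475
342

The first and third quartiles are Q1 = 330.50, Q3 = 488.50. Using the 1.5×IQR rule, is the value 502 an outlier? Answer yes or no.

no

IQR = Q3 − Q1 = 488.50 − 330.50 = 158.00.
Lower fence = Q1 − 1.5·IQR = 330.50 − 237.00 = 93.50.
Upper fence = Q3 + 1.5·IQR = 488.50 + 237.00 = 725.50.
502 lies within [93.50, 725.50].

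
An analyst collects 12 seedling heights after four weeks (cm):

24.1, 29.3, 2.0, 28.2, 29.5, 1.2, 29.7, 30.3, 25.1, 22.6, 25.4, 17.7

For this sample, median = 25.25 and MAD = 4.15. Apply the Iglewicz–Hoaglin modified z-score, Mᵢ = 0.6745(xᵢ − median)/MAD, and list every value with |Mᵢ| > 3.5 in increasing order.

|Mᵢ| > 3.5 ⇔ |xᵢ − 25.25| > 3.5·4.15/0.6745 = 21.53.
So outliers lie outside [3.72, 46.78].
1.2: M = -3.91 → outlier.
2.0: M = -3.78 → outlier.

1.2, 2.0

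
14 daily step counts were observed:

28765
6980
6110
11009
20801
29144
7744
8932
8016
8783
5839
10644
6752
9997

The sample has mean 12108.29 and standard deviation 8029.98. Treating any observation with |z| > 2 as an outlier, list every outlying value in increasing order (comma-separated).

28765, 29144

Cutoffs at x̄ ± 2s: 12108.29 ± 2·8029.98 = [-3951.67, 28168.25].
28765: z = 2.07, |z| > 2 → outlier.
29144: z = 2.12, |z| > 2 → outlier.
Every other value lies within [-3951.67, 28168.25].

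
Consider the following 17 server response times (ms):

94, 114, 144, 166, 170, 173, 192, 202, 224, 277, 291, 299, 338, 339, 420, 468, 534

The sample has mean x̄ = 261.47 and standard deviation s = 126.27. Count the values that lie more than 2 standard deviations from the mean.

Cutoffs: x̄ ± 2s = [8.93, 514.01].
Outside the cutoffs: 534.

1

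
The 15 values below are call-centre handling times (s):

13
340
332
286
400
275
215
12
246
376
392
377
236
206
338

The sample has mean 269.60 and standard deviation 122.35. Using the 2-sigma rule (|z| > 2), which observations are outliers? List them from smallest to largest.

Cutoffs at x̄ ± 2s: 269.60 ± 2·122.35 = [24.90, 514.30].
12: z = -2.11, |z| > 2 → outlier.
13: z = -2.10, |z| > 2 → outlier.
Every other value lies within [24.90, 514.30].

12, 13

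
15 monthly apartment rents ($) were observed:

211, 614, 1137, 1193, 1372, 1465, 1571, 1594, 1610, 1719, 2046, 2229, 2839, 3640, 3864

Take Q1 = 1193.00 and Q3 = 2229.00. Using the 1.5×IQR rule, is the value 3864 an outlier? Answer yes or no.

yes

IQR = Q3 − Q1 = 2229.00 − 1193.00 = 1036.00.
Lower fence = Q1 − 1.5·IQR = 1193.00 − 1554.00 = -361.00.
Upper fence = Q3 + 1.5·IQR = 2229.00 + 1554.00 = 3783.00.
3864 lies above the upper fence.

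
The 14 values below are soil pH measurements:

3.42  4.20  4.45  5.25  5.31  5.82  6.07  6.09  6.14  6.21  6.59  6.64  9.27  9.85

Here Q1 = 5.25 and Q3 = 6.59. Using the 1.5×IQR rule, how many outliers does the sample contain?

2

IQR = 1.34; fences at 5.25 − 2.01 = 3.24 and 6.59 + 2.01 = 8.60.
Outside the cutoffs: 9.27, 9.85.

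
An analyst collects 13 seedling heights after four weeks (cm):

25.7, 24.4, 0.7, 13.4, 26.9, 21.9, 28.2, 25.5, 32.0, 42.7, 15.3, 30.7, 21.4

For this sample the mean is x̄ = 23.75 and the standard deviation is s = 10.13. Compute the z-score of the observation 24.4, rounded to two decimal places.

0.06

z = (24.4 − 23.75) / 10.13 = 0.06.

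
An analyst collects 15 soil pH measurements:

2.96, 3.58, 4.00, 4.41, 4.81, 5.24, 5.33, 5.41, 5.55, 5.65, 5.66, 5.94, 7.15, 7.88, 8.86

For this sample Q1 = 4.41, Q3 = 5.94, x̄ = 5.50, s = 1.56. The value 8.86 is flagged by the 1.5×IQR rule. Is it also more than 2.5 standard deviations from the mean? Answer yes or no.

no

z = (8.86 − 5.50) / 1.56 = 2.15.
|z| = 2.15 ≤ 2.5.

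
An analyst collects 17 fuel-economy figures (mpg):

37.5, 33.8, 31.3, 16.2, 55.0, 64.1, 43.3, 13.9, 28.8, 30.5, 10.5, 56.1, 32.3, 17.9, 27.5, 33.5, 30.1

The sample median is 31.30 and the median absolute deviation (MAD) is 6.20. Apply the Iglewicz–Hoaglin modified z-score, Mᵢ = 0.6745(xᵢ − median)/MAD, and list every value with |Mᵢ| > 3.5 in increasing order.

|Mᵢ| > 3.5 ⇔ |xᵢ − 31.30| > 3.5·6.20/0.6745 = 32.17.
So outliers lie outside [-0.87, 63.47].
64.1: M = 3.57 → outlier.

64.1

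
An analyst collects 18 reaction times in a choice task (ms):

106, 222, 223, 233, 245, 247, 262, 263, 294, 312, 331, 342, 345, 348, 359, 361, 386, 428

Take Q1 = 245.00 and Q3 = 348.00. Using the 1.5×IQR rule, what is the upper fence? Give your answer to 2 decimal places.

IQR = Q3 − Q1 = 348.00 − 245.00 = 103.00.
Lower fence = Q1 − 1.5·IQR = 245.00 − 154.50 = 90.50.
Upper fence = Q3 + 1.5·IQR = 348.00 + 154.50 = 502.50.

502.50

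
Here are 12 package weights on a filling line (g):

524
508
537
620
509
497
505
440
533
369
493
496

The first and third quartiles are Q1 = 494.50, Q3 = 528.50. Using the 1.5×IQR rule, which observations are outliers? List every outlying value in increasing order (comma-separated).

IQR = Q3 − Q1 = 528.50 − 494.50 = 34.00.
Lower fence = Q1 − 1.5·IQR = 494.50 − 51.00 = 443.50.
Upper fence = Q3 + 1.5·IQR = 528.50 + 51.00 = 579.50.
369 < 443.50 → outlier.
440 < 443.50 → outlier.
620 > 579.50 → outlier.
All remaining values lie within [443.50, 579.50].

369, 440, 620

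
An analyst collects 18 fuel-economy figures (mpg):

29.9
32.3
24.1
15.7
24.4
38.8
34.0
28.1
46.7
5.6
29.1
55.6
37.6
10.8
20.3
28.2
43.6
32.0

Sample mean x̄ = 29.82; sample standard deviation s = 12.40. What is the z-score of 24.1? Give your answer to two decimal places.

z = (24.1 − 29.82) / 12.40 = -0.46.

-0.46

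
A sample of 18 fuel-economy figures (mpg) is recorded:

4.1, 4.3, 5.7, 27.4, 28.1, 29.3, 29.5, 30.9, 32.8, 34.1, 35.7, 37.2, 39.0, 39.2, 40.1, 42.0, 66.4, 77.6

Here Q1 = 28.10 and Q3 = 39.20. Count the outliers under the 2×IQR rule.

5

IQR = 11.10; fences at 28.10 − 22.20 = 5.90 and 39.20 + 22.20 = 61.40.
Outside the cutoffs: 4.1, 4.3, 5.7, 66.4, 77.6.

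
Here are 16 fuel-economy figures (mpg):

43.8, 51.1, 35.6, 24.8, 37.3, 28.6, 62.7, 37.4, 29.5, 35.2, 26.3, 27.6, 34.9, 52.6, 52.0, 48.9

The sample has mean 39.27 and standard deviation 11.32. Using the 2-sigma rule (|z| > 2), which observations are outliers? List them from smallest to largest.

62.7

Cutoffs at x̄ ± 2s: 39.27 ± 2·11.32 = [16.63, 61.91].
62.7: z = 2.07, |z| > 2 → outlier.
Every other value lies within [16.63, 61.91].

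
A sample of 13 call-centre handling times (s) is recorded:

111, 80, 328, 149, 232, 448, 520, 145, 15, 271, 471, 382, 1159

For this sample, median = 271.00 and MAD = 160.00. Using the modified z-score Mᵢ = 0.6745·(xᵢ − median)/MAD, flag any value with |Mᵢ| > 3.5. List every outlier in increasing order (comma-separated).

|Mᵢ| > 3.5 ⇔ |xᵢ − 271.00| > 3.5·160.00/0.6745 = 830.24.
So outliers lie outside [-559.24, 1101.24].
1159: M = 3.74 → outlier.

1159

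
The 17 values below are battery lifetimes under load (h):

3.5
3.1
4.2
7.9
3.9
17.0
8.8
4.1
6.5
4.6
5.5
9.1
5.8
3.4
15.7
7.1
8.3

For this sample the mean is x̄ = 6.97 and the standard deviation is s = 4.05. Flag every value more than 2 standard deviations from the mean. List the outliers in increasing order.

15.7, 17.0

Cutoffs at x̄ ± 2s: 6.97 ± 2·4.05 = [-1.13, 15.07].
15.7: z = 2.16, |z| > 2 → outlier.
17.0: z = 2.48, |z| > 2 → outlier.
Every other value lies within [-1.13, 15.07].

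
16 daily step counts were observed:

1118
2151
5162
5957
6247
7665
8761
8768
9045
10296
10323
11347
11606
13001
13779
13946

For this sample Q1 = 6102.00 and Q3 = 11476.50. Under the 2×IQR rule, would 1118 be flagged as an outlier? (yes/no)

IQR = Q3 − Q1 = 11476.50 − 6102.00 = 5374.50.
Lower fence = Q1 − 2·IQR = 6102.00 − 10749.00 = -4647.00.
Upper fence = Q3 + 2·IQR = 11476.50 + 10749.00 = 22225.50.
1118 lies within [-4647.00, 22225.50].

no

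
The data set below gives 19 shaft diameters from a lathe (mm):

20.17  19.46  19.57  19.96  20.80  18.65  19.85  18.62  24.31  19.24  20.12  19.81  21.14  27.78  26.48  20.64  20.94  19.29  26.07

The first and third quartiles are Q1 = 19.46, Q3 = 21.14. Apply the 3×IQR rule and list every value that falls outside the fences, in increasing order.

26.48, 27.78

IQR = Q3 − Q1 = 21.14 − 19.46 = 1.68.
Lower fence = Q1 − 3·IQR = 19.46 − 5.04 = 14.42.
Upper fence = Q3 + 3·IQR = 21.14 + 5.04 = 26.18.
26.48 > 26.18 → outlier.
27.78 > 26.18 → outlier.
All remaining values lie within [14.42, 26.18].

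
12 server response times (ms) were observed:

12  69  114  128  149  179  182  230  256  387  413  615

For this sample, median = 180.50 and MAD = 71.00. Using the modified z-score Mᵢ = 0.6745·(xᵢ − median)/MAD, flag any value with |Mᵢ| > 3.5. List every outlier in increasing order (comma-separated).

615

|Mᵢ| > 3.5 ⇔ |xᵢ − 180.50| > 3.5·71.00/0.6745 = 368.42.
So outliers lie outside [-187.92, 548.92].
615: M = 4.13 → outlier.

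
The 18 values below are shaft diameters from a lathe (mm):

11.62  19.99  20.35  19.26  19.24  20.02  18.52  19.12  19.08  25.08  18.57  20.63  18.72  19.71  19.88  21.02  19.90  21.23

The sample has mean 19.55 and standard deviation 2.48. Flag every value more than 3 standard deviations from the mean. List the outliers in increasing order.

11.62

Cutoffs at x̄ ± 3s: 19.55 ± 3·2.48 = [12.11, 26.99].
11.62: z = -3.20, |z| > 3 → outlier.
Every other value lies within [12.11, 26.99].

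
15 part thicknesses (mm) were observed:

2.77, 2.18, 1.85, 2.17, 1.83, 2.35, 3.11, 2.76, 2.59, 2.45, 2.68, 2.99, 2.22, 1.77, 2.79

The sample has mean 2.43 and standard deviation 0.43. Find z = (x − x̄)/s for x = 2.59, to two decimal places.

z = (2.59 − 2.43) / 0.43 = 0.37.

0.37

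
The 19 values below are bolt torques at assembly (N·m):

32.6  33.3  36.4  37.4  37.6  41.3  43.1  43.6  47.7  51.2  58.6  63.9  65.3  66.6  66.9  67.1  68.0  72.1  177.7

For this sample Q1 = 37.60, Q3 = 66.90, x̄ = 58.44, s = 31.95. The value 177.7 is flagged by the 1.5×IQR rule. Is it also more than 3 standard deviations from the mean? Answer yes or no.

yes

z = (177.7 − 58.44) / 31.95 = 3.73.
|z| = 3.73 > 3.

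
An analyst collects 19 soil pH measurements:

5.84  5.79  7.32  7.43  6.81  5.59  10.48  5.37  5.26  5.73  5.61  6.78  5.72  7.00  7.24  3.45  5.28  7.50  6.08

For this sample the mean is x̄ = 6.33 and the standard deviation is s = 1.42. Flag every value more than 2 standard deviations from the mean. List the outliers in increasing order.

Cutoffs at x̄ ± 2s: 6.33 ± 2·1.42 = [3.49, 9.17].
3.45: z = -2.03, |z| > 2 → outlier.
10.48: z = 2.92, |z| > 2 → outlier.
Every other value lies within [3.49, 9.17].

3.45, 10.48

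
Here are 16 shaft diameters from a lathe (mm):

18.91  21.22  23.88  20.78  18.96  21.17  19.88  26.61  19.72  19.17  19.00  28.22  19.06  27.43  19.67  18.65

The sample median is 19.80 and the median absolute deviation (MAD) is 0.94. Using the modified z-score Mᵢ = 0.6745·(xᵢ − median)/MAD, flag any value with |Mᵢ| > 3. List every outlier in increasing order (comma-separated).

|Mᵢ| > 3 ⇔ |xᵢ − 19.80| > 3·0.94/0.6745 = 4.18.
So outliers lie outside [15.62, 23.98].
26.61: M = 4.89 → outlier.
27.43: M = 5.47 → outlier.
28.22: M = 6.04 → outlier.

26.61, 27.43, 28.22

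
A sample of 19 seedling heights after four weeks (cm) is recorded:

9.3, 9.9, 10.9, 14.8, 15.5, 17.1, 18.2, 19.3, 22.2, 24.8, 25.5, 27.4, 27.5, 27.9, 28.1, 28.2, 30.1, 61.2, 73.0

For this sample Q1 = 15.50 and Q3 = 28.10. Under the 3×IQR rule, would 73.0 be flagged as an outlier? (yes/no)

IQR = Q3 − Q1 = 28.10 − 15.50 = 12.60.
Lower fence = Q1 − 3·IQR = 15.50 − 37.80 = -22.30.
Upper fence = Q3 + 3·IQR = 28.10 + 37.80 = 65.90.
73.0 lies above the upper fence.

yes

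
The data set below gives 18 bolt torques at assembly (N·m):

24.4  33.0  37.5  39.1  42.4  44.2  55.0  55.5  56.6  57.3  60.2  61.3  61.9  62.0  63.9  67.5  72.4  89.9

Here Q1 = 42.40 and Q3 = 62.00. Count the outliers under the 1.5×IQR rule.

IQR = 19.60; fences at 42.40 − 29.40 = 13.00 and 62.00 + 29.40 = 91.40.
Every value lies within the cutoffs.

0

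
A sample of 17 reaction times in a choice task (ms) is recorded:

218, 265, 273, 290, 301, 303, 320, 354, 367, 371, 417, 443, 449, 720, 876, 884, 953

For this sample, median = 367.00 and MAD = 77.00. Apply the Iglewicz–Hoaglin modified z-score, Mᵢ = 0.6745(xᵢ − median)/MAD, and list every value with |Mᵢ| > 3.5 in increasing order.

876, 884, 953

|Mᵢ| > 3.5 ⇔ |xᵢ − 367.00| > 3.5·77.00/0.6745 = 399.56.
So outliers lie outside [-32.56, 766.56].
876: M = 4.46 → outlier.
884: M = 4.53 → outlier.
953: M = 5.13 → outlier.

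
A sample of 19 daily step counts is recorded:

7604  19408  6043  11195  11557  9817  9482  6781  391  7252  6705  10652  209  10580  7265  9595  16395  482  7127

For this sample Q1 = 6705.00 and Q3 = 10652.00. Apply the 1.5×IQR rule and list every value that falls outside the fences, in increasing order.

IQR = Q3 − Q1 = 10652.00 − 6705.00 = 3947.00.
Lower fence = Q1 − 1.5·IQR = 6705.00 − 5920.50 = 784.50.
Upper fence = Q3 + 1.5·IQR = 10652.00 + 5920.50 = 16572.50.
209 < 784.50 → outlier.
391 < 784.50 → outlier.
482 < 784.50 → outlier.
19408 > 16572.50 → outlier.
All remaining values lie within [784.50, 16572.50].

209, 391, 482, 19408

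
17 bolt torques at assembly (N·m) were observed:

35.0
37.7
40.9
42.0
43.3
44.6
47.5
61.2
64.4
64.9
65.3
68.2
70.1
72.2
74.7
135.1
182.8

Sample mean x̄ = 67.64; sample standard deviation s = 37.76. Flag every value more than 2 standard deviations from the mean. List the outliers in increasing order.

Cutoffs at x̄ ± 2s: 67.64 ± 2·37.76 = [-7.88, 143.16].
182.8: z = 3.05, |z| > 2 → outlier.
Every other value lies within [-7.88, 143.16].

182.8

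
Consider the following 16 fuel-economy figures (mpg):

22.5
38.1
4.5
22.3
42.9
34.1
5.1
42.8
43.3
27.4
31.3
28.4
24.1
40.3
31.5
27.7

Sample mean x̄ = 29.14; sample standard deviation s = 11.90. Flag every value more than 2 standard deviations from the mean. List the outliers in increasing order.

Cutoffs at x̄ ± 2s: 29.14 ± 2·11.90 = [5.34, 52.94].
4.5: z = -2.07, |z| > 2 → outlier.
5.1: z = -2.02, |z| > 2 → outlier.
Every other value lies within [5.34, 52.94].

4.5, 5.1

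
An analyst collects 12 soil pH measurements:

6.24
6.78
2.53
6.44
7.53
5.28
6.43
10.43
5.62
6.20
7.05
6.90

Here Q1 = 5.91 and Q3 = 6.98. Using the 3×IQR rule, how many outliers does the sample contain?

IQR = 1.07; fences at 5.91 − 3.21 = 2.70 and 6.98 + 3.21 = 10.19.
Outside the cutoffs: 2.53, 10.43.

2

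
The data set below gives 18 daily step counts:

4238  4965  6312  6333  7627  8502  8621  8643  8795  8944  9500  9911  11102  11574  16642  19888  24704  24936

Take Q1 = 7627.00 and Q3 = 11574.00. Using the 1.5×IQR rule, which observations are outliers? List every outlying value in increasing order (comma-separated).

IQR = Q3 − Q1 = 11574.00 − 7627.00 = 3947.00.
Lower fence = Q1 − 1.5·IQR = 7627.00 − 5920.50 = 1706.50.
Upper fence = Q3 + 1.5·IQR = 11574.00 + 5920.50 = 17494.50.
19888 > 17494.50 → outlier.
24704 > 17494.50 → outlier.
24936 > 17494.50 → outlier.
All remaining values lie within [1706.50, 17494.50].

19888, 24704, 24936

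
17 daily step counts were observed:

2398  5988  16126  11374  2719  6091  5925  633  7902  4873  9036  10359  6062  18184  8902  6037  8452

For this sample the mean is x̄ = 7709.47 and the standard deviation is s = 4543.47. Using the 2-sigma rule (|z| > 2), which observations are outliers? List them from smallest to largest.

Cutoffs at x̄ ± 2s: 7709.47 ± 2·4543.47 = [-1377.47, 16796.41].
18184: z = 2.31, |z| > 2 → outlier.
Every other value lies within [-1377.47, 16796.41].

18184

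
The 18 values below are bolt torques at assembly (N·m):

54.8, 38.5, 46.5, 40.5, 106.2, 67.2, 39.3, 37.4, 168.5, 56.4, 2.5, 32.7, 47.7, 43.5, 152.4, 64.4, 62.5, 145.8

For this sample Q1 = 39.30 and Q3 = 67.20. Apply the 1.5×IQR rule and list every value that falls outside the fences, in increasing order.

IQR = Q3 − Q1 = 67.20 − 39.30 = 27.90.
Lower fence = Q1 − 1.5·IQR = 39.30 − 41.85 = -2.55.
Upper fence = Q3 + 1.5·IQR = 67.20 + 41.85 = 109.05.
145.8 > 109.05 → outlier.
152.4 > 109.05 → outlier.
168.5 > 109.05 → outlier.
All remaining values lie within [-2.55, 109.05].

145.8, 152.4, 168.5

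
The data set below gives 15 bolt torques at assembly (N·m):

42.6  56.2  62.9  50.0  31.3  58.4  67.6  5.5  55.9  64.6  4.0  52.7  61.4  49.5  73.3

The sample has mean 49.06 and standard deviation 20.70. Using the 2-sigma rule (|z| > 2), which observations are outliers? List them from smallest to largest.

4.0, 5.5

Cutoffs at x̄ ± 2s: 49.06 ± 2·20.70 = [7.66, 90.46].
4.0: z = -2.18, |z| > 2 → outlier.
5.5: z = -2.10, |z| > 2 → outlier.
Every other value lies within [7.66, 90.46].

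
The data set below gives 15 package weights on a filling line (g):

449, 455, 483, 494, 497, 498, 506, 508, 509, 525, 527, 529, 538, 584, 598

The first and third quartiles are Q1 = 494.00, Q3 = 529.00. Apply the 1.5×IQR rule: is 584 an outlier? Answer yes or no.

yes

IQR = Q3 − Q1 = 529.00 − 494.00 = 35.00.
Lower fence = Q1 − 1.5·IQR = 494.00 − 52.50 = 441.50.
Upper fence = Q3 + 1.5·IQR = 529.00 + 52.50 = 581.50.
584 lies above the upper fence.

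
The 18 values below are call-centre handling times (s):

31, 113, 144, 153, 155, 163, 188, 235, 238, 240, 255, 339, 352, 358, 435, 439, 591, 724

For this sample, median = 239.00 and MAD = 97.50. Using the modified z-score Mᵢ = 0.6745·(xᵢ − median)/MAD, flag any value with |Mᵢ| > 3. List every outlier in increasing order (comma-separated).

|Mᵢ| > 3 ⇔ |xᵢ − 239.00| > 3·97.50/0.6745 = 433.65.
So outliers lie outside [-194.65, 672.65].
724: M = 3.36 → outlier.

724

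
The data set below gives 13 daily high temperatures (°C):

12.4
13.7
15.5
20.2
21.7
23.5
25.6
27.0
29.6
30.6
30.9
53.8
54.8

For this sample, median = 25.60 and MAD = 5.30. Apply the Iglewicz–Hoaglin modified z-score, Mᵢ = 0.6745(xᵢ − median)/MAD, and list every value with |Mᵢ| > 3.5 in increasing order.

53.8, 54.8

|Mᵢ| > 3.5 ⇔ |xᵢ − 25.60| > 3.5·5.30/0.6745 = 27.50.
So outliers lie outside [-1.90, 53.10].
53.8: M = 3.59 → outlier.
54.8: M = 3.72 → outlier.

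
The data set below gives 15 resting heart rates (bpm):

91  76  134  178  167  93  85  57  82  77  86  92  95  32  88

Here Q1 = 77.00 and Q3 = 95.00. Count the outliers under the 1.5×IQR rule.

IQR = 18.00; fences at 77.00 − 27.00 = 50.00 and 95.00 + 27.00 = 122.00.
Outside the cutoffs: 32, 134, 167, 178.

4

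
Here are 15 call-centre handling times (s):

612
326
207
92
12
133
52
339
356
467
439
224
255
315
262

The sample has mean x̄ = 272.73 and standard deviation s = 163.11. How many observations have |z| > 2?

Cutoffs: x̄ ± 2s = [-53.49, 598.95].
Outside the cutoffs: 612.

1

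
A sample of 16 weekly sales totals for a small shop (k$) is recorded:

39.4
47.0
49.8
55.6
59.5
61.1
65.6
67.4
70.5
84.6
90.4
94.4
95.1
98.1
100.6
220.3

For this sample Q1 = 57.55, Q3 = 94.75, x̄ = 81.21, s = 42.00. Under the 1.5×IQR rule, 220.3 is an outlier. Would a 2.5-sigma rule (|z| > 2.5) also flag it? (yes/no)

z = (220.3 − 81.21) / 42.00 = 3.31.
|z| = 3.31 > 2.5.

yes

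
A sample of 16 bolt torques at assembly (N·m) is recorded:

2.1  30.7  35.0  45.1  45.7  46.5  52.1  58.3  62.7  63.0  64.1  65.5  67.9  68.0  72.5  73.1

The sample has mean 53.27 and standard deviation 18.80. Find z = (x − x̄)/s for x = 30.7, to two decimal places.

z = (30.7 − 53.27) / 18.80 = -1.20.

-1.20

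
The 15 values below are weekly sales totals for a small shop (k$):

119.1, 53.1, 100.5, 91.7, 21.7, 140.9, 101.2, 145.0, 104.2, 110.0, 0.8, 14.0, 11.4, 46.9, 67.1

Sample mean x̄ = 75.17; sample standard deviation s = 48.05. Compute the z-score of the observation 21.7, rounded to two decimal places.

z = (21.7 − 75.17) / 48.05 = -1.11.

-1.11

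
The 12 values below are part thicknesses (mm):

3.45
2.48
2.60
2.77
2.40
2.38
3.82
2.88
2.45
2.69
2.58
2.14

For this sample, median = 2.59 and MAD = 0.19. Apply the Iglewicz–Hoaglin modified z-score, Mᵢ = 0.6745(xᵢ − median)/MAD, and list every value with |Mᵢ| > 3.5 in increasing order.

|Mᵢ| > 3.5 ⇔ |xᵢ − 2.59| > 3.5·0.19/0.6745 = 0.99.
So outliers lie outside [1.60, 3.58].
3.82: M = 4.37 → outlier.

3.82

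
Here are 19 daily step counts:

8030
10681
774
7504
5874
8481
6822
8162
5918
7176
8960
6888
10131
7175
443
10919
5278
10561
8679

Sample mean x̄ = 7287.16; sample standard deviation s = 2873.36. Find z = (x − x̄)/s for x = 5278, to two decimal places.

z = (5278 − 7287.16) / 2873.36 = -0.70.

-0.70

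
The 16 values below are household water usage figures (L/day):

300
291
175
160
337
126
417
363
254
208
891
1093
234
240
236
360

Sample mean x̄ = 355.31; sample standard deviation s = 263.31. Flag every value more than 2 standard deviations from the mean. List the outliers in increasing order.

891, 1093

Cutoffs at x̄ ± 2s: 355.31 ± 2·263.31 = [-171.31, 881.93].
891: z = 2.03, |z| > 2 → outlier.
1093: z = 2.80, |z| > 2 → outlier.
Every other value lies within [-171.31, 881.93].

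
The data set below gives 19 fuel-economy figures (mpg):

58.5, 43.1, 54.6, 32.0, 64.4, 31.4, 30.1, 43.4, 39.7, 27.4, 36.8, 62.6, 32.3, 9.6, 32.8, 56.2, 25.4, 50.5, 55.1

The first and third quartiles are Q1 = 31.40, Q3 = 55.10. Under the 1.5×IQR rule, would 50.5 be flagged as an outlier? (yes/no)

no

IQR = Q3 − Q1 = 55.10 − 31.40 = 23.70.
Lower fence = Q1 − 1.5·IQR = 31.40 − 35.55 = -4.15.
Upper fence = Q3 + 1.5·IQR = 55.10 + 35.55 = 90.65.
50.5 lies within [-4.15, 90.65].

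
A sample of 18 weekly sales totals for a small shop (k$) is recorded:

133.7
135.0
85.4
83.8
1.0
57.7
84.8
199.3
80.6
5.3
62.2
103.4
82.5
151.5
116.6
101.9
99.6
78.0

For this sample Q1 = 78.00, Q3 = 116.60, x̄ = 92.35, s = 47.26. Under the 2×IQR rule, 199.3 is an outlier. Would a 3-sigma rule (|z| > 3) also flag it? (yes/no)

z = (199.3 − 92.35) / 47.26 = 2.26.
|z| = 2.26 ≤ 3.

no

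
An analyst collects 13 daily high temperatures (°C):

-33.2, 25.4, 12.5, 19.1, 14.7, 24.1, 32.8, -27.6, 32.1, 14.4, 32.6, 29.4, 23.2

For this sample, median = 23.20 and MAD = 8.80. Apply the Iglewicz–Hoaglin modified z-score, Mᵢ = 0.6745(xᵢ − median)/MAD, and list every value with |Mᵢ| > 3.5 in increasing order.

-33.2, -27.6

|Mᵢ| > 3.5 ⇔ |xᵢ − 23.20| > 3.5·8.80/0.6745 = 45.66.
So outliers lie outside [-22.46, 68.86].
-33.2: M = -4.32 → outlier.
-27.6: M = -3.89 → outlier.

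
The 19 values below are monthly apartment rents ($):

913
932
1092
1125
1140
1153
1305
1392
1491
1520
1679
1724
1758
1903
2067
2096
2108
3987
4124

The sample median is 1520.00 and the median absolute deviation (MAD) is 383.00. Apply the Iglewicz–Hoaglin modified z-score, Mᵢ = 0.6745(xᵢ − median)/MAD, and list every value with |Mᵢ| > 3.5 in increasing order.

3987, 4124

|Mᵢ| > 3.5 ⇔ |xᵢ − 1520.00| > 3.5·383.00/0.6745 = 1987.40.
So outliers lie outside [-467.40, 3507.40].
3987: M = 4.34 → outlier.
4124: M = 4.59 → outlier.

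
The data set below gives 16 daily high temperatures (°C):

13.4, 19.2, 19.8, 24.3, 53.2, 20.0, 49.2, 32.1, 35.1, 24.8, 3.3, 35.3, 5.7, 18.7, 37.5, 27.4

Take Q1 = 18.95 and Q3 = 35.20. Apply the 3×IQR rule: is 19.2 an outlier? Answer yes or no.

IQR = Q3 − Q1 = 35.20 − 18.95 = 16.25.
Lower fence = Q1 − 3·IQR = 18.95 − 48.75 = -29.80.
Upper fence = Q3 + 3·IQR = 35.20 + 48.75 = 83.95.
19.2 lies within [-29.80, 83.95].

no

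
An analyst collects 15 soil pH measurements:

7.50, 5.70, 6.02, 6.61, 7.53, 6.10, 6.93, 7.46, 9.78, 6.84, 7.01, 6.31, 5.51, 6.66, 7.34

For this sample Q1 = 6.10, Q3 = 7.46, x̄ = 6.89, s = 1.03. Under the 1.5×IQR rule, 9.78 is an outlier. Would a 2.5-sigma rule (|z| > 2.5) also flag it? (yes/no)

yes

z = (9.78 − 6.89) / 1.03 = 2.81.
|z| = 2.81 > 2.5.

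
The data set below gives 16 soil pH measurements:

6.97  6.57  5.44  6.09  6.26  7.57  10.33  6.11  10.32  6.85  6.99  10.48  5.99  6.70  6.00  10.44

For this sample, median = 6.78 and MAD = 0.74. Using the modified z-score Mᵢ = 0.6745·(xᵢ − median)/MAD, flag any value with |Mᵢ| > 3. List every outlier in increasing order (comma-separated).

10.32, 10.33, 10.44, 10.48

|Mᵢ| > 3 ⇔ |xᵢ − 6.78| > 3·0.74/0.6745 = 3.29.
So outliers lie outside [3.49, 10.07].
10.32: M = 3.23 → outlier.
10.33: M = 3.24 → outlier.
10.44: M = 3.34 → outlier.
10.48: M = 3.37 → outlier.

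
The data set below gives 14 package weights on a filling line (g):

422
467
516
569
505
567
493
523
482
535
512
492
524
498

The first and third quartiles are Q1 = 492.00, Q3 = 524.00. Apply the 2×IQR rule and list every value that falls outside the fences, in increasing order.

422

IQR = Q3 − Q1 = 524.00 − 492.00 = 32.00.
Lower fence = Q1 − 2·IQR = 492.00 − 64.00 = 428.00.
Upper fence = Q3 + 2·IQR = 524.00 + 64.00 = 588.00.
422 < 428.00 → outlier.
All remaining values lie within [428.00, 588.00].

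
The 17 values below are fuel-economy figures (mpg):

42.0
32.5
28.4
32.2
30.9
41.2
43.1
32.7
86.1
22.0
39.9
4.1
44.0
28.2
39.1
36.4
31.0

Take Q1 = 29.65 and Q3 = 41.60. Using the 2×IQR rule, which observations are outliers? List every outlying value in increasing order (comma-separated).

4.1, 86.1

IQR = Q3 − Q1 = 41.60 − 29.65 = 11.95.
Lower fence = Q1 − 2·IQR = 29.65 − 23.90 = 5.75.
Upper fence = Q3 + 2·IQR = 41.60 + 23.90 = 65.50.
4.1 < 5.75 → outlier.
86.1 > 65.50 → outlier.
All remaining values lie within [5.75, 65.50].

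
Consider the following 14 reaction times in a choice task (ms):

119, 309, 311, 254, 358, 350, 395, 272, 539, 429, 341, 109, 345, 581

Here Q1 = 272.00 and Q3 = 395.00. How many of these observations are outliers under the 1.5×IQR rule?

IQR = 123.00; fences at 272.00 − 184.50 = 87.50 and 395.00 + 184.50 = 579.50.
Outside the cutoffs: 581.

1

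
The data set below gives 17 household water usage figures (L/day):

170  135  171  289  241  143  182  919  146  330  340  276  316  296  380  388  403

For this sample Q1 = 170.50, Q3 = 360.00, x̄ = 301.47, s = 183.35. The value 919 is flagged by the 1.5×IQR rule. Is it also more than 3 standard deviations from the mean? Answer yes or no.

yes

z = (919 − 301.47) / 183.35 = 3.37.
|z| = 3.37 > 3.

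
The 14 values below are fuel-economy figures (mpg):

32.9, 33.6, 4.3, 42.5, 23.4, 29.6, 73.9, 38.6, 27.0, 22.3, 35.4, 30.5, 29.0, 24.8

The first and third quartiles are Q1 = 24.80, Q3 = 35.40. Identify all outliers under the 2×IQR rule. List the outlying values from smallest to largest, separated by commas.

73.9

IQR = Q3 − Q1 = 35.40 − 24.80 = 10.60.
Lower fence = Q1 − 2·IQR = 24.80 − 21.20 = 3.60.
Upper fence = Q3 + 2·IQR = 35.40 + 21.20 = 56.60.
73.9 > 56.60 → outlier.
All remaining values lie within [3.60, 56.60].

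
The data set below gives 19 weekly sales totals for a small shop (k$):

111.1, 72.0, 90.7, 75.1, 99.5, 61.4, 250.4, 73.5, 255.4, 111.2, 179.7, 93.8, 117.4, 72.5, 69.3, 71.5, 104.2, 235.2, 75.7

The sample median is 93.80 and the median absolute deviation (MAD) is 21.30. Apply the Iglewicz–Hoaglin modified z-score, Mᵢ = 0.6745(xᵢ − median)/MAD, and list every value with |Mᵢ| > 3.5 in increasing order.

235.2, 250.4, 255.4

|Mᵢ| > 3.5 ⇔ |xᵢ − 93.80| > 3.5·21.30/0.6745 = 110.53.
So outliers lie outside [-16.73, 204.33].
235.2: M = 4.48 → outlier.
250.4: M = 4.96 → outlier.
255.4: M = 5.12 → outlier.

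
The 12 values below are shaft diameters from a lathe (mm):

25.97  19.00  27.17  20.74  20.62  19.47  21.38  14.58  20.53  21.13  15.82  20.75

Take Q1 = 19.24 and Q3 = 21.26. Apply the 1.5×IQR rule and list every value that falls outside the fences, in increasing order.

14.58, 15.82, 25.97, 27.17

IQR = Q3 − Q1 = 21.26 − 19.24 = 2.02.
Lower fence = Q1 − 1.5·IQR = 19.24 − 3.03 = 16.21.
Upper fence = Q3 + 1.5·IQR = 21.26 + 3.03 = 24.29.
14.58 < 16.21 → outlier.
15.82 < 16.21 → outlier.
25.97 > 24.29 → outlier.
27.17 > 24.29 → outlier.
All remaining values lie within [16.21, 24.29].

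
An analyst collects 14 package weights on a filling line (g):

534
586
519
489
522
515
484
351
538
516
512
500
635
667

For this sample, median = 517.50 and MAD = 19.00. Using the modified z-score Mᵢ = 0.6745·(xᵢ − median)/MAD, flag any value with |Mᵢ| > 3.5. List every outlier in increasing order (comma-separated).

|Mᵢ| > 3.5 ⇔ |xᵢ − 517.50| > 3.5·19.00/0.6745 = 98.59.
So outliers lie outside [418.91, 616.09].
351: M = -5.91 → outlier.
635: M = 4.17 → outlier.
667: M = 5.31 → outlier.

351, 635, 667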